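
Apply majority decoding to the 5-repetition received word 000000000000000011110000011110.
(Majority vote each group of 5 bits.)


Groups: 00000, 00000, 00000, 01111, 00000, 11110
Majority votes: 000101

000101


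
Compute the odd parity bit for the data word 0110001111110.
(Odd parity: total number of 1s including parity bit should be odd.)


Number of 1s in data: 8
Parity bit: 1

1


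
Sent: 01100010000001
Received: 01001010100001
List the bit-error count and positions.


XOR: 00101000100000

3 error(s) at position(s): 2, 4, 8


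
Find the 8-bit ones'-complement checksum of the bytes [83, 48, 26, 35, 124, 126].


Sum = 442 mod 256 = 186
Complement = 69

69


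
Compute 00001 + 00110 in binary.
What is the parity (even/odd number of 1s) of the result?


00001 = 1
00110 = 6
Sum = 7 = 111
1s count = 3

odd parity (3 ones in 111)


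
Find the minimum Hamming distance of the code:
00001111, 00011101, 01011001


Comparing all pairs, minimum distance: 2
Can detect 1 errors, correct 0 errors

2


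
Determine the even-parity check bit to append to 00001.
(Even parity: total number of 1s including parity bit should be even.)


Number of 1s in data: 1
Parity bit: 1

1


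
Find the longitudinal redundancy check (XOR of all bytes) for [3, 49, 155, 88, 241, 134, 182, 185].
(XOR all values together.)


XOR chain: 3 ^ 49 ^ 155 ^ 88 ^ 241 ^ 134 ^ 182 ^ 185 = 137

137


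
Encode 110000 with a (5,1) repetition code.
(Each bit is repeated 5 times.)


Each bit -> 5 copies

111111111100000000000000000000


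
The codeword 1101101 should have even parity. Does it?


Number of 1s: 5

No, parity error (5 ones)


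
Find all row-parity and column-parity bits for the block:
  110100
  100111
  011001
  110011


Row parities: 1010
Column parities: 111001

Row P: 1010, Col P: 111001, Corner: 0


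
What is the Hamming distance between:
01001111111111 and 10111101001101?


XOR: 11110010110010
Count of 1s: 8

8


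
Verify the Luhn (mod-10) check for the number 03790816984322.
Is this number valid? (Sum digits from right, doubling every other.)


Luhn sum = 67
67 mod 10 = 7

Invalid (Luhn sum mod 10 = 7)


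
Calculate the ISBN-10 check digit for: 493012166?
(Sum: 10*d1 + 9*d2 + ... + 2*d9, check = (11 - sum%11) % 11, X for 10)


Weighted sum: 195
195 mod 11 = 8

Check digit: 3


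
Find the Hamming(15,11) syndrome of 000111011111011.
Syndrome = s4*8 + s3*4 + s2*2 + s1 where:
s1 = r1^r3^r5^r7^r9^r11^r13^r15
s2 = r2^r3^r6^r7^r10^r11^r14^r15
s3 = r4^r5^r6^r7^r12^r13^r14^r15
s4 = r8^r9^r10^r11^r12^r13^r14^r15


s1=0, s2=1, s3=0, s4=1

Syndrome = 10 (error at position 10)


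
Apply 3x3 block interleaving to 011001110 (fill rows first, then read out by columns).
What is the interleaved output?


Matrix:
  011
  001
  110
Read columns: 001101110

001101110


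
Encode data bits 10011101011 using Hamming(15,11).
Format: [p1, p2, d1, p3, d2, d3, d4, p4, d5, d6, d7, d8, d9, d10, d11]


Parity bits: p1=0, p2=1, p3=0, p4=1

011000111101011


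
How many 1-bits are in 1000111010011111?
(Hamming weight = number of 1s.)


Counting 1s in 1000111010011111

10


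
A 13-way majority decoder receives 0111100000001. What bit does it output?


Ones: 5 out of 13
Threshold: 7

0 (5/13 voted 1)


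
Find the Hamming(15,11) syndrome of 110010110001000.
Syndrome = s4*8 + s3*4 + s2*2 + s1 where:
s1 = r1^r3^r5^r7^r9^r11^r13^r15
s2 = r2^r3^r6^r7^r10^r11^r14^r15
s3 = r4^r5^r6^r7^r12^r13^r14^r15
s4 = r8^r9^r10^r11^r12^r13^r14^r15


s1=1, s2=0, s3=1, s4=0

Syndrome = 5 (error at position 5)


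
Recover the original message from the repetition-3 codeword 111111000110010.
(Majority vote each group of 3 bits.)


Groups: 111, 111, 000, 110, 010
Majority votes: 11010

11010


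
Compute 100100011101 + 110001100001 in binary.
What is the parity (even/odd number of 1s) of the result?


100100011101 = 2333
110001100001 = 3169
Sum = 5502 = 1010101111110
1s count = 9

odd parity (9 ones in 1010101111110)


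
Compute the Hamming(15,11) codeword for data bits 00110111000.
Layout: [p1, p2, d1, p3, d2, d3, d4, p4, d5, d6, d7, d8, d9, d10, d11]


Parity bits: p1=0, p2=0, p3=1, p4=1

000101110111000


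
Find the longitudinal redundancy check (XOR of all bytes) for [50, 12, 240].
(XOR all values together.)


XOR chain: 50 ^ 12 ^ 240 = 206

206


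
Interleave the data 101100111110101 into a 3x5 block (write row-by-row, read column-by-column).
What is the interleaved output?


Matrix:
  10110
  01111
  10101
Read columns: 101010111110011

101010111110011


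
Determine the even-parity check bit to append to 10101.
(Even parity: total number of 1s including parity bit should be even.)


Number of 1s in data: 3
Parity bit: 1

1


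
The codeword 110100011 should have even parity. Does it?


Number of 1s: 5

No, parity error (5 ones)


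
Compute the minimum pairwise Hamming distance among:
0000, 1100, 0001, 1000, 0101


Comparing all pairs, minimum distance: 1
Can detect 0 errors, correct 0 errors

1


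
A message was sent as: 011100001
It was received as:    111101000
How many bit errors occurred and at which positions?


XOR: 100001001

3 error(s) at position(s): 0, 5, 8


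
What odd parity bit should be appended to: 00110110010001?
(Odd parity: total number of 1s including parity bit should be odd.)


Number of 1s in data: 6
Parity bit: 1

1


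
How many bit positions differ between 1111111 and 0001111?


XOR: 1110000
Count of 1s: 3

3


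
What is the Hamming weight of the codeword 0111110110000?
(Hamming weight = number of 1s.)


Counting 1s in 0111110110000

7


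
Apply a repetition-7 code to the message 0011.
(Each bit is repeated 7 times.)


Each bit -> 7 copies

0000000000000011111111111111


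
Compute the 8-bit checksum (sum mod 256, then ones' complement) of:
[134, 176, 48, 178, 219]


Sum = 755 mod 256 = 243
Complement = 12

12


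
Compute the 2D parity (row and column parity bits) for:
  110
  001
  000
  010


Row parities: 0101
Column parities: 101

Row P: 0101, Col P: 101, Corner: 0


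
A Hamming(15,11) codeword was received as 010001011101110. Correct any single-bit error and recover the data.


Syndrome = 0: no error detected

Data: 00101101110 (no errors)


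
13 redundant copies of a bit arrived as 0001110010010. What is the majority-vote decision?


Ones: 5 out of 13
Threshold: 7

0 (5/13 voted 1)


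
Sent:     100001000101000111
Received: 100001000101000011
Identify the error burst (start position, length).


XOR: 000000000000000100

Burst at position 15, length 1


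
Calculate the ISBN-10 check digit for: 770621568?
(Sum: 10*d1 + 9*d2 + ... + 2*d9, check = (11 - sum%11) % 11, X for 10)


Weighted sum: 246
246 mod 11 = 4

Check digit: 7


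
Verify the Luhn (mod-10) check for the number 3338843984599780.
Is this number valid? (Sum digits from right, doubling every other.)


Luhn sum = 93
93 mod 10 = 3

Invalid (Luhn sum mod 10 = 3)


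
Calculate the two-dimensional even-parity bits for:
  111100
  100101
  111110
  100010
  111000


Row parities: 01101
Column parities: 111101

Row P: 01101, Col P: 111101, Corner: 1


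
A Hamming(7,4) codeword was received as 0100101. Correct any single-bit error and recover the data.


Syndrome = 0: no error detected

Data: 0101 (no errors)


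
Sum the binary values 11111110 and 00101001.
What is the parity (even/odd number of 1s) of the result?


11111110 = 254
00101001 = 41
Sum = 295 = 100100111
1s count = 5

odd parity (5 ones in 100100111)


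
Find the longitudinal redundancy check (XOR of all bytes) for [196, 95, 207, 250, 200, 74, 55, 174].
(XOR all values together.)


XOR chain: 196 ^ 95 ^ 207 ^ 250 ^ 200 ^ 74 ^ 55 ^ 174 = 181

181


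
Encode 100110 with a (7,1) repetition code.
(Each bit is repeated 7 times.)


Each bit -> 7 copies

111111100000000000000111111111111110000000


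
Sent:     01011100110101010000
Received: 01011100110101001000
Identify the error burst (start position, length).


XOR: 00000000000000011000

Burst at position 15, length 2


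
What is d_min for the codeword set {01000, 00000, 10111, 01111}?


Comparing all pairs, minimum distance: 1
Can detect 0 errors, correct 0 errors

1


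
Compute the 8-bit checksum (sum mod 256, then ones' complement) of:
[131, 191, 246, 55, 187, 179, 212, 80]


Sum = 1281 mod 256 = 1
Complement = 254

254


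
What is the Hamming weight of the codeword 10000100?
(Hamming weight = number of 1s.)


Counting 1s in 10000100

2


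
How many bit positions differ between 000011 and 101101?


XOR: 101110
Count of 1s: 4

4


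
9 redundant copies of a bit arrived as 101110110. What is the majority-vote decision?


Ones: 6 out of 9
Threshold: 5

1 (6/9 voted 1)


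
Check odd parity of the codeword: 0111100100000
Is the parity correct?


Number of 1s: 5

Yes, parity is correct (5 ones)


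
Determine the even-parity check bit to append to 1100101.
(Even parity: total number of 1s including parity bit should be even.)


Number of 1s in data: 4
Parity bit: 0

0


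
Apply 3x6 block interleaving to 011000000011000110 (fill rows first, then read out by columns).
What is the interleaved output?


Matrix:
  011000
  000011
  000110
Read columns: 000100100001011010

000100100001011010


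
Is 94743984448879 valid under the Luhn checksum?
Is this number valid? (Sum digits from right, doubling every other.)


Luhn sum = 89
89 mod 10 = 9

Invalid (Luhn sum mod 10 = 9)


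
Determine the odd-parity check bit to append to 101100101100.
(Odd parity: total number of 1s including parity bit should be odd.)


Number of 1s in data: 6
Parity bit: 1

1


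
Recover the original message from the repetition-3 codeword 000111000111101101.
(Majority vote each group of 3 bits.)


Groups: 000, 111, 000, 111, 101, 101
Majority votes: 010111

010111


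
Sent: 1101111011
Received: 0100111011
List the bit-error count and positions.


XOR: 1001000000

2 error(s) at position(s): 0, 3


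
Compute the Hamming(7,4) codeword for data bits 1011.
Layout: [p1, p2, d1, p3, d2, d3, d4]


Parity bits: p1=0, p2=1, p3=0

0110011


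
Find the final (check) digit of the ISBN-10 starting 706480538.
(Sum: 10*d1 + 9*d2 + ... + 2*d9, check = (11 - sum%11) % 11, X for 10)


Weighted sum: 239
239 mod 11 = 8

Check digit: 3


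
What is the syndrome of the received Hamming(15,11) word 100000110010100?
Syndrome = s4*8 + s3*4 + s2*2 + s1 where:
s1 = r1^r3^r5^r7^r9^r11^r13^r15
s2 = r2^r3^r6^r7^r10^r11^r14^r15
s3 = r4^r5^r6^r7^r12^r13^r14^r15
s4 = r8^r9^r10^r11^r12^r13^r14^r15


s1=0, s2=0, s3=0, s4=1

Syndrome = 8 (error at position 8)


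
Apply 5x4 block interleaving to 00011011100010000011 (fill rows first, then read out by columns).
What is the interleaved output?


Matrix:
  0001
  1011
  1000
  1000
  0011
Read columns: 01110000000100111001

01110000000100111001


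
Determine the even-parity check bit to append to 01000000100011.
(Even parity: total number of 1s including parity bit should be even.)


Number of 1s in data: 4
Parity bit: 0

0


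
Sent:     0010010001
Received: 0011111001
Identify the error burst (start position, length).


XOR: 0001101000

Burst at position 3, length 4


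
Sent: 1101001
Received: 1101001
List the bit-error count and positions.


XOR: 0000000

0 errors (received matches sent)


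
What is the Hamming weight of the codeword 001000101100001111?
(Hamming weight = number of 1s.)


Counting 1s in 001000101100001111

8


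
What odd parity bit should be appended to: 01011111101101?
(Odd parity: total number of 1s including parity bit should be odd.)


Number of 1s in data: 10
Parity bit: 1

1


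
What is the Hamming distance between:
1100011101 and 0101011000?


XOR: 1001000101
Count of 1s: 4

4


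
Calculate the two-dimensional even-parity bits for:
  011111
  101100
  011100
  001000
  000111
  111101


Row parities: 111111
Column parities: 011101

Row P: 111111, Col P: 011101, Corner: 0


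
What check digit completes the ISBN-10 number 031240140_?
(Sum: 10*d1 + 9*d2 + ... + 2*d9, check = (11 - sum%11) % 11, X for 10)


Weighted sum: 89
89 mod 11 = 1

Check digit: X


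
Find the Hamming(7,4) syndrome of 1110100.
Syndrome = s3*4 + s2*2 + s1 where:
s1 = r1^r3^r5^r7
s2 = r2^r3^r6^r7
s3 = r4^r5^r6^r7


s1=1, s2=0, s3=1

Syndrome = 5 (error at position 5)


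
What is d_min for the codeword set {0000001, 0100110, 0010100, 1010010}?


Comparing all pairs, minimum distance: 3
Can detect 2 errors, correct 1 errors

3


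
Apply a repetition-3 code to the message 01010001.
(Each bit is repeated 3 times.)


Each bit -> 3 copies

000111000111000000000111


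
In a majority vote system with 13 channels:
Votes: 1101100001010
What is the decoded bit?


Ones: 6 out of 13
Threshold: 7

0 (6/13 voted 1)


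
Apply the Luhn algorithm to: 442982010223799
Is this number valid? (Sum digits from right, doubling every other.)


Luhn sum = 74
74 mod 10 = 4

Invalid (Luhn sum mod 10 = 4)


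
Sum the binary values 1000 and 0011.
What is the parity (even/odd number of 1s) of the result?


1000 = 8
0011 = 3
Sum = 11 = 1011
1s count = 3

odd parity (3 ones in 1011)


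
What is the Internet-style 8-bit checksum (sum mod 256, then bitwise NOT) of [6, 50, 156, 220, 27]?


Sum = 459 mod 256 = 203
Complement = 52

52


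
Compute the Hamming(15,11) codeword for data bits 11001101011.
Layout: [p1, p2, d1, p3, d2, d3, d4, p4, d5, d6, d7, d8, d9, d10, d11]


Parity bits: p1=0, p2=0, p3=0, p4=1

001010011101011


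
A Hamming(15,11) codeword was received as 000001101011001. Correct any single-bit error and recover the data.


Syndrome = 0: no error detected

Data: 00111011001 (no errors)


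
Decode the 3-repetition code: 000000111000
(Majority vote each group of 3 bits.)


Groups: 000, 000, 111, 000
Majority votes: 0010

0010


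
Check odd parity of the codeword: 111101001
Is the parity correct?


Number of 1s: 6

No, parity error (6 ones)


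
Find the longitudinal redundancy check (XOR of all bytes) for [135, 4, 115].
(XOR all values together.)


XOR chain: 135 ^ 4 ^ 115 = 240

240


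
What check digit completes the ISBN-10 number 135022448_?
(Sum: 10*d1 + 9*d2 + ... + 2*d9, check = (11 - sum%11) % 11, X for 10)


Weighted sum: 143
143 mod 11 = 0

Check digit: 0


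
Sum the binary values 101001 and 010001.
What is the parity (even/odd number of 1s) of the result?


101001 = 41
010001 = 17
Sum = 58 = 111010
1s count = 4

even parity (4 ones in 111010)


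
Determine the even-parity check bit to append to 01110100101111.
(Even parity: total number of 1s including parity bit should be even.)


Number of 1s in data: 9
Parity bit: 1

1


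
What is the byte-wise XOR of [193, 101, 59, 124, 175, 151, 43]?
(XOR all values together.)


XOR chain: 193 ^ 101 ^ 59 ^ 124 ^ 175 ^ 151 ^ 43 = 240

240


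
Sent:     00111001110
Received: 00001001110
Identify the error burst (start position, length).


XOR: 00110000000

Burst at position 2, length 2


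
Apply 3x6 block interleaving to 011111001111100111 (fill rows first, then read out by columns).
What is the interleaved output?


Matrix:
  011111
  001111
  100111
Read columns: 001100110111111111

001100110111111111


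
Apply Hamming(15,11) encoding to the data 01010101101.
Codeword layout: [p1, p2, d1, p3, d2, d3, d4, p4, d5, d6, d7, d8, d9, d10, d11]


Parity bits: p1=0, p2=1, p3=1, p4=0

010110100101101


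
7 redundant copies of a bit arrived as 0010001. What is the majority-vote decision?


Ones: 2 out of 7
Threshold: 4

0 (2/7 voted 1)


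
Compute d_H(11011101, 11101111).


XOR: 00110010
Count of 1s: 3

3


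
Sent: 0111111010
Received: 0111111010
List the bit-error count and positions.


XOR: 0000000000

0 errors (received matches sent)


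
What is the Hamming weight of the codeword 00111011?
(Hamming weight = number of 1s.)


Counting 1s in 00111011

5


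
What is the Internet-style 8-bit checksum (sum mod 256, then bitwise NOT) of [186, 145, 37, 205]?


Sum = 573 mod 256 = 61
Complement = 194

194


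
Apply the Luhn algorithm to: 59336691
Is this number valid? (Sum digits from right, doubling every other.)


Luhn sum = 38
38 mod 10 = 8

Invalid (Luhn sum mod 10 = 8)


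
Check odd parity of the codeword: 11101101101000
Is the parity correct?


Number of 1s: 8

No, parity error (8 ones)


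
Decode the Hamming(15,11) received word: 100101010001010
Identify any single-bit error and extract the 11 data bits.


Syndrome = 9: error at position 9

Data: 00101001010 (corrected bit 9)


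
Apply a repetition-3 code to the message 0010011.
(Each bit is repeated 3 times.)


Each bit -> 3 copies

000000111000000111111


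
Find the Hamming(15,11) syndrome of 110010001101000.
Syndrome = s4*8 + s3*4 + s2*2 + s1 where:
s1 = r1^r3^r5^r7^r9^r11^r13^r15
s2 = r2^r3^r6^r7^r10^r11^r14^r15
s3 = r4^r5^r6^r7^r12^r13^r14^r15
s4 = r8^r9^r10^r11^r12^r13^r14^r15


s1=1, s2=0, s3=0, s4=1

Syndrome = 9 (error at position 9)


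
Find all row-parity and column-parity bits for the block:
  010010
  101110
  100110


Row parities: 001
Column parities: 011010

Row P: 001, Col P: 011010, Corner: 1


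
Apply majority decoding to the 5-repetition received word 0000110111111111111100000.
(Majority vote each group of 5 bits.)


Groups: 00001, 10111, 11111, 11111, 00000
Majority votes: 01110

01110


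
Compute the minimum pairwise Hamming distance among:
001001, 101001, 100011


Comparing all pairs, minimum distance: 1
Can detect 0 errors, correct 0 errors

1


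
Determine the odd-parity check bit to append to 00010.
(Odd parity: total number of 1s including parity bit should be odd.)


Number of 1s in data: 1
Parity bit: 0

0


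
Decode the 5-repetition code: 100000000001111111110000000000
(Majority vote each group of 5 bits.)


Groups: 10000, 00000, 01111, 11111, 00000, 00000
Majority votes: 001100

001100


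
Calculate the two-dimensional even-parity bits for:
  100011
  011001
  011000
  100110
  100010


Row parities: 11010
Column parities: 100110

Row P: 11010, Col P: 100110, Corner: 1


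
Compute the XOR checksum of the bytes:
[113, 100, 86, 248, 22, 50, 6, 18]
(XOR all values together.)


XOR chain: 113 ^ 100 ^ 86 ^ 248 ^ 22 ^ 50 ^ 6 ^ 18 = 139

139


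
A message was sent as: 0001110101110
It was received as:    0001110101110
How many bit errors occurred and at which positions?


XOR: 0000000000000

0 errors (received matches sent)


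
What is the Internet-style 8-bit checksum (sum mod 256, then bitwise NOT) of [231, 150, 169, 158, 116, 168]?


Sum = 992 mod 256 = 224
Complement = 31

31


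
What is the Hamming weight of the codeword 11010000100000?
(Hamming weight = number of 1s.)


Counting 1s in 11010000100000

4


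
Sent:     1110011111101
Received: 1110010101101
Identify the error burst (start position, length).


XOR: 0000001010000

Burst at position 6, length 3


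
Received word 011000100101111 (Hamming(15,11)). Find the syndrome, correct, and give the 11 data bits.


Syndrome = 12: error at position 12

Data: 10010100111 (corrected bit 12)


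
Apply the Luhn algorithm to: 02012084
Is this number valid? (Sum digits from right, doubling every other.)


Luhn sum = 18
18 mod 10 = 8

Invalid (Luhn sum mod 10 = 8)


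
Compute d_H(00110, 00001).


XOR: 00111
Count of 1s: 3

3


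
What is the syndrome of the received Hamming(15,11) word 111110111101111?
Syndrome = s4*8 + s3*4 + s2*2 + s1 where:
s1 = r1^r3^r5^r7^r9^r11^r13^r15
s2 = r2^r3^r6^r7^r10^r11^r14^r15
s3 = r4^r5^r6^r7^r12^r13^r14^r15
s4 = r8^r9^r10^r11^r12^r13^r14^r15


s1=1, s2=0, s3=1, s4=1

Syndrome = 13 (error at position 13)


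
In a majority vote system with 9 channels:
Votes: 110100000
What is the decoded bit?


Ones: 3 out of 9
Threshold: 5

0 (3/9 voted 1)


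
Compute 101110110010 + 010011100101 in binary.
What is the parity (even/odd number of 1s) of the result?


101110110010 = 2994
010011100101 = 1253
Sum = 4247 = 1000010010111
1s count = 6

even parity (6 ones in 1000010010111)


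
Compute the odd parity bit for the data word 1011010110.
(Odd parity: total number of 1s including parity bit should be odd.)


Number of 1s in data: 6
Parity bit: 1

1


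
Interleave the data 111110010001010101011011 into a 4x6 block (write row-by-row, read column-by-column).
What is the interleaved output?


Matrix:
  111110
  010001
  010101
  011011
Read columns: 100011111001101010010111

100011111001101010010111


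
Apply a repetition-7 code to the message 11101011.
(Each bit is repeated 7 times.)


Each bit -> 7 copies

11111111111111111111100000001111111000000011111111111111


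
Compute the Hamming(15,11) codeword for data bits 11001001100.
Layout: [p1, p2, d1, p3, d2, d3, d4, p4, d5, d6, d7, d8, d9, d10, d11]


Parity bits: p1=0, p2=1, p3=1, p4=1

011110011001100


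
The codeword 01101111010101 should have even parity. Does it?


Number of 1s: 9

No, parity error (9 ones)


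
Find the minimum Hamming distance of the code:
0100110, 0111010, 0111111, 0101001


Comparing all pairs, minimum distance: 2
Can detect 1 errors, correct 0 errors

2


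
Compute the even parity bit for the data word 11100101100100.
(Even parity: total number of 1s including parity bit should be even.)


Number of 1s in data: 7
Parity bit: 1

1


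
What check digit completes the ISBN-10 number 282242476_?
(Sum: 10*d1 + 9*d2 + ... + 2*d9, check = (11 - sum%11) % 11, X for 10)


Weighted sum: 205
205 mod 11 = 7

Check digit: 4


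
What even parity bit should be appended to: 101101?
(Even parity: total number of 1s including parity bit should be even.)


Number of 1s in data: 4
Parity bit: 0

0


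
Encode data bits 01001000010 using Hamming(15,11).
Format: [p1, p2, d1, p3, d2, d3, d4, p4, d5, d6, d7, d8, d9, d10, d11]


Parity bits: p1=0, p2=1, p3=0, p4=0

010010001000010


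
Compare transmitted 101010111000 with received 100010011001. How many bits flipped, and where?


XOR: 001000100001

3 error(s) at position(s): 2, 6, 11


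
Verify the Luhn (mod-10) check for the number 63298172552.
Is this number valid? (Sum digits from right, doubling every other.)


Luhn sum = 52
52 mod 10 = 2

Invalid (Luhn sum mod 10 = 2)


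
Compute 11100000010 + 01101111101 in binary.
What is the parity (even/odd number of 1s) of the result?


11100000010 = 1794
01101111101 = 893
Sum = 2687 = 101001111111
1s count = 9

odd parity (9 ones in 101001111111)


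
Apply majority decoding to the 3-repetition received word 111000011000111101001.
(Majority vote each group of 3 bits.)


Groups: 111, 000, 011, 000, 111, 101, 001
Majority votes: 1010110

1010110


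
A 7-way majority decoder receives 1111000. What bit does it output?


Ones: 4 out of 7
Threshold: 4

1 (4/7 voted 1)


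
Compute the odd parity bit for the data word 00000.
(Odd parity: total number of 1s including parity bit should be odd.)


Number of 1s in data: 0
Parity bit: 1

1


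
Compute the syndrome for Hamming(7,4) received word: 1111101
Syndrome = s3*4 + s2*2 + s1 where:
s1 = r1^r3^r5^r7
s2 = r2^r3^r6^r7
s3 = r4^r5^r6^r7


s1=0, s2=1, s3=1

Syndrome = 6 (error at position 6)


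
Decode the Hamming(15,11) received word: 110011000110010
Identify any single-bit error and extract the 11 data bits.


Syndrome = 15: error at position 15

Data: 01100110011 (corrected bit 15)


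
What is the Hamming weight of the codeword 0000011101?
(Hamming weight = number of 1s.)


Counting 1s in 0000011101

4


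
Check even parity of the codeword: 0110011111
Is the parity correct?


Number of 1s: 7

No, parity error (7 ones)


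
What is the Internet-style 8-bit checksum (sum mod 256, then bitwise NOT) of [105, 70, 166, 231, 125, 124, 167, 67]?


Sum = 1055 mod 256 = 31
Complement = 224

224


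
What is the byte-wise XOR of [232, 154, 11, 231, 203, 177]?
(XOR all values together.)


XOR chain: 232 ^ 154 ^ 11 ^ 231 ^ 203 ^ 177 = 228

228


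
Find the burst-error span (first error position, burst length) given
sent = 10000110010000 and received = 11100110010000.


XOR: 01100000000000

Burst at position 1, length 2


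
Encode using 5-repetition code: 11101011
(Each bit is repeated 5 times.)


Each bit -> 5 copies

1111111111111110000011111000001111111111


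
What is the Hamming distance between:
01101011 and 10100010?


XOR: 11001001
Count of 1s: 4

4


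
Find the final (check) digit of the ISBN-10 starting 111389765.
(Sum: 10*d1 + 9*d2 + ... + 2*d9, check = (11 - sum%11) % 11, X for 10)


Weighted sum: 197
197 mod 11 = 10

Check digit: 1


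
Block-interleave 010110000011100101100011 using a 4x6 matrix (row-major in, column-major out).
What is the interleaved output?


Matrix:
  010110
  000011
  100101
  100011
Read columns: 001110000000101011010111

001110000000101011010111


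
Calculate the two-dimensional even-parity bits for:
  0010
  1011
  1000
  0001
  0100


Row parities: 11111
Column parities: 0100

Row P: 11111, Col P: 0100, Corner: 1


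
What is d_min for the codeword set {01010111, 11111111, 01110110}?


Comparing all pairs, minimum distance: 2
Can detect 1 errors, correct 0 errors

2


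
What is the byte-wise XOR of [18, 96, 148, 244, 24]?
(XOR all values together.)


XOR chain: 18 ^ 96 ^ 148 ^ 244 ^ 24 = 10

10


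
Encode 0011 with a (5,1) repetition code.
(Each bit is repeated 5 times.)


Each bit -> 5 copies

00000000001111111111


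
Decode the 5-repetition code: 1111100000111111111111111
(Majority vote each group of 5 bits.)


Groups: 11111, 00000, 11111, 11111, 11111
Majority votes: 10111

10111


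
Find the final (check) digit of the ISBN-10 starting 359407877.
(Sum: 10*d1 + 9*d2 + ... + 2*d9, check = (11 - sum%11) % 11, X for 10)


Weighted sum: 277
277 mod 11 = 2

Check digit: 9


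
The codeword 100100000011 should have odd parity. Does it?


Number of 1s: 4

No, parity error (4 ones)


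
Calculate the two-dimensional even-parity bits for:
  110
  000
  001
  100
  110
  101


Row parities: 001100
Column parities: 000

Row P: 001100, Col P: 000, Corner: 0


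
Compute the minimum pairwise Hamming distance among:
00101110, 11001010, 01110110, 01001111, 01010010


Comparing all pairs, minimum distance: 2
Can detect 1 errors, correct 0 errors

2


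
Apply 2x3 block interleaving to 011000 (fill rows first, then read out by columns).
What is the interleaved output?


Matrix:
  011
  000
Read columns: 001010

001010


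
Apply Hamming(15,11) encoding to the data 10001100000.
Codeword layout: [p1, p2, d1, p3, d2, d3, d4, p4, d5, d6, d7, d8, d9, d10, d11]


Parity bits: p1=0, p2=0, p3=0, p4=0

001000001100000


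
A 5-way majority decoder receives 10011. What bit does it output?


Ones: 3 out of 5
Threshold: 3

1 (3/5 voted 1)


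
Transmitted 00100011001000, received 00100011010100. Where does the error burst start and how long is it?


XOR: 00000000011100

Burst at position 9, length 3


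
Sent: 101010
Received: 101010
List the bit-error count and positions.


XOR: 000000

0 errors (received matches sent)


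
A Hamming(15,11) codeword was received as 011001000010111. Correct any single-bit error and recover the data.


Syndrome = 0: no error detected

Data: 10100010111 (no errors)


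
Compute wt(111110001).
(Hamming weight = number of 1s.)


Counting 1s in 111110001

6


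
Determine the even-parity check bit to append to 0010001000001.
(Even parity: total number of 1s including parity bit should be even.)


Number of 1s in data: 3
Parity bit: 1

1


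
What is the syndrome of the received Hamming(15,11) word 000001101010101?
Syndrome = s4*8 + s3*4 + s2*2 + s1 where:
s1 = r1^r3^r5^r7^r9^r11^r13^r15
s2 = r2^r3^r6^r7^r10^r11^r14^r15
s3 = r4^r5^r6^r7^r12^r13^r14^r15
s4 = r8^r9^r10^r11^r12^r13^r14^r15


s1=1, s2=0, s3=0, s4=0

Syndrome = 1 (error at position 1)


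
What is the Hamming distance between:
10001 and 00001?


XOR: 10000
Count of 1s: 1

1


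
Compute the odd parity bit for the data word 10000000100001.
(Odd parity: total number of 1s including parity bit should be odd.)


Number of 1s in data: 3
Parity bit: 0

0


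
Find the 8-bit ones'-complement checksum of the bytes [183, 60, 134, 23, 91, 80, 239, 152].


Sum = 962 mod 256 = 194
Complement = 61

61


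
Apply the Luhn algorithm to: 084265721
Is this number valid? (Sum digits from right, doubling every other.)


Luhn sum = 34
34 mod 10 = 4

Invalid (Luhn sum mod 10 = 4)


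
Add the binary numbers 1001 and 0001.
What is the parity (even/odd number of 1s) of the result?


1001 = 9
0001 = 1
Sum = 10 = 1010
1s count = 2

even parity (2 ones in 1010)


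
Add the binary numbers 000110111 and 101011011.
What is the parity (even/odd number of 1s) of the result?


000110111 = 55
101011011 = 347
Sum = 402 = 110010010
1s count = 4

even parity (4 ones in 110010010)


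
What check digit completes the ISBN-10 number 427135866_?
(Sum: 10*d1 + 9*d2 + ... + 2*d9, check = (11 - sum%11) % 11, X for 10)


Weighted sum: 226
226 mod 11 = 6

Check digit: 5


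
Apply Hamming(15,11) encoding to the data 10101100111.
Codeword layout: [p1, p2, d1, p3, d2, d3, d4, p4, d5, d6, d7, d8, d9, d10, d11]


Parity bits: p1=0, p2=1, p3=0, p4=1

011001011100111


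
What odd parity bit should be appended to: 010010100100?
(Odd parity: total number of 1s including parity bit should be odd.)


Number of 1s in data: 4
Parity bit: 1

1


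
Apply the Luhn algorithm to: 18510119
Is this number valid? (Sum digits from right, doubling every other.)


Luhn sum = 24
24 mod 10 = 4

Invalid (Luhn sum mod 10 = 4)


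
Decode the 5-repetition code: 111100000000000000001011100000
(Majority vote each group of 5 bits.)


Groups: 11110, 00000, 00000, 00000, 10111, 00000
Majority votes: 100010

100010


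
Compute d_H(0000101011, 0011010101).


XOR: 0011111110
Count of 1s: 7

7


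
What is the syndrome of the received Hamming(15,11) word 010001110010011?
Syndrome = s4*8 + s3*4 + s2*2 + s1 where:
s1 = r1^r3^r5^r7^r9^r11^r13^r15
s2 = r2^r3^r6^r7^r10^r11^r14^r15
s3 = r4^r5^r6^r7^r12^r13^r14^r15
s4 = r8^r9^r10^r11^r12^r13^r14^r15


s1=1, s2=0, s3=0, s4=0

Syndrome = 1 (error at position 1)


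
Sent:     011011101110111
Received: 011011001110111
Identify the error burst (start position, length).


XOR: 000000100000000

Burst at position 6, length 1


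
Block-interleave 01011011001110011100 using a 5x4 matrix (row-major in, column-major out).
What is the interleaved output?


Matrix:
  0101
  1011
  0011
  1001
  1100
Read columns: 01011100010110011110

01011100010110011110


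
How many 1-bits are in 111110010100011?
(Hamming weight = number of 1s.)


Counting 1s in 111110010100011

9


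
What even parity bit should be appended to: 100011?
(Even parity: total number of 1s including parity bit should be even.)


Number of 1s in data: 3
Parity bit: 1

1


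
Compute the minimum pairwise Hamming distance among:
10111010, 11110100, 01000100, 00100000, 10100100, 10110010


Comparing all pairs, minimum distance: 1
Can detect 0 errors, correct 0 errors

1


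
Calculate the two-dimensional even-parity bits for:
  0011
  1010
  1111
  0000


Row parities: 0000
Column parities: 0110

Row P: 0000, Col P: 0110, Corner: 0


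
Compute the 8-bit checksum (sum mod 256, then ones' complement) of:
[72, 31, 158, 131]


Sum = 392 mod 256 = 136
Complement = 119

119


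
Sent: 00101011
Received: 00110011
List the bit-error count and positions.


XOR: 00011000

2 error(s) at position(s): 3, 4


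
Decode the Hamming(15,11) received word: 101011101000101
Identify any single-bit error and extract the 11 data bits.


Syndrome = 13: error at position 13

Data: 11111000001 (corrected bit 13)


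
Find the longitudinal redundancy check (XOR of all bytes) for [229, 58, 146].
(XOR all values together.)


XOR chain: 229 ^ 58 ^ 146 = 77

77


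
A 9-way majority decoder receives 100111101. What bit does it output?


Ones: 6 out of 9
Threshold: 5

1 (6/9 voted 1)


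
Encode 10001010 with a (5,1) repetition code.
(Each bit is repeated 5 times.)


Each bit -> 5 copies

1111100000000000000011111000001111100000


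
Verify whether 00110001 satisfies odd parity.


Number of 1s: 3

Yes, parity is correct (3 ones)


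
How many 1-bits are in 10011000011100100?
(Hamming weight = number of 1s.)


Counting 1s in 10011000011100100

7


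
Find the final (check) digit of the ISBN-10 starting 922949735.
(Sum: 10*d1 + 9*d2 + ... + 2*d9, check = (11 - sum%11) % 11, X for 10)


Weighted sum: 303
303 mod 11 = 6

Check digit: 5


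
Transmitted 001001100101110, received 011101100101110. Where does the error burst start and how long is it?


XOR: 010100000000000

Burst at position 1, length 3


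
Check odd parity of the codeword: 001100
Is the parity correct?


Number of 1s: 2

No, parity error (2 ones)


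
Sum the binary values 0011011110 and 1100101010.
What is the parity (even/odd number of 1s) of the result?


0011011110 = 222
1100101010 = 810
Sum = 1032 = 10000001000
1s count = 2

even parity (2 ones in 10000001000)


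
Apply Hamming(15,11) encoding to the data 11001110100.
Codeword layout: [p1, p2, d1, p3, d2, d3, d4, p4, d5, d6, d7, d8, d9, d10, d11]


Parity bits: p1=1, p2=1, p3=0, p4=0

111010001110100


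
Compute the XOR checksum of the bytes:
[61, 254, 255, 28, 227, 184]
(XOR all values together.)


XOR chain: 61 ^ 254 ^ 255 ^ 28 ^ 227 ^ 184 = 123

123


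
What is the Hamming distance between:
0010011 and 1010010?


XOR: 1000001
Count of 1s: 2

2


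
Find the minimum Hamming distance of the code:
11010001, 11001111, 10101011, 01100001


Comparing all pairs, minimum distance: 3
Can detect 2 errors, correct 1 errors

3


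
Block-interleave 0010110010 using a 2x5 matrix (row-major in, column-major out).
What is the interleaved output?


Matrix:
  00101
  10010
Read columns: 0100100110

0100100110


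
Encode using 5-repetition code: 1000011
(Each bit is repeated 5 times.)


Each bit -> 5 copies

11111000000000000000000001111111111


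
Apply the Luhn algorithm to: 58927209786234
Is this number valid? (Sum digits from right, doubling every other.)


Luhn sum = 64
64 mod 10 = 4

Invalid (Luhn sum mod 10 = 4)


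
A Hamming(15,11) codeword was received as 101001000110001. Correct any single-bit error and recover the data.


Syndrome = 10: error at position 10

Data: 10100010001 (corrected bit 10)


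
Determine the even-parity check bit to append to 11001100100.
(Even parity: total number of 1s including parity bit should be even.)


Number of 1s in data: 5
Parity bit: 1

1


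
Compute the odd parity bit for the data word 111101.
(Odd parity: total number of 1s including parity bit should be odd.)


Number of 1s in data: 5
Parity bit: 0

0


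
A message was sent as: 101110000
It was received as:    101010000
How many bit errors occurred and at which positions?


XOR: 000100000

1 error(s) at position(s): 3


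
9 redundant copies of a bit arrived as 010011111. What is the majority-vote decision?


Ones: 6 out of 9
Threshold: 5

1 (6/9 voted 1)


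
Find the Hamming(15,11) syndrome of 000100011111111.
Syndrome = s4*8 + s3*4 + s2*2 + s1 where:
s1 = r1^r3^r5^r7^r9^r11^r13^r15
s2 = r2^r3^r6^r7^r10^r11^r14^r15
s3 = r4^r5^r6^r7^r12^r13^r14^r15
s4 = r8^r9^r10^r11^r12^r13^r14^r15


s1=0, s2=0, s3=1, s4=0

Syndrome = 4 (error at position 4)


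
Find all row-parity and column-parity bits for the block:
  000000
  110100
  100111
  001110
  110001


Row parities: 01011
Column parities: 101100

Row P: 01011, Col P: 101100, Corner: 1


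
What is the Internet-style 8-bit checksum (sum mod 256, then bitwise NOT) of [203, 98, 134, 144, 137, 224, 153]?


Sum = 1093 mod 256 = 69
Complement = 186

186


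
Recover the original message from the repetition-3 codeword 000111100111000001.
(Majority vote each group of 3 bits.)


Groups: 000, 111, 100, 111, 000, 001
Majority votes: 010100

010100


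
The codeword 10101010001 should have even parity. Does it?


Number of 1s: 5

No, parity error (5 ones)


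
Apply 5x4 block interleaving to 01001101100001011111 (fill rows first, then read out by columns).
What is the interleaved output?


Matrix:
  0100
  1101
  1000
  0101
  1111
Read columns: 01101110110000101011

01101110110000101011


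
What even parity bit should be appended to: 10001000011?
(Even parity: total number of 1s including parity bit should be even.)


Number of 1s in data: 4
Parity bit: 0

0


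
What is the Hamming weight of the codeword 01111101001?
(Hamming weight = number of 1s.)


Counting 1s in 01111101001

7


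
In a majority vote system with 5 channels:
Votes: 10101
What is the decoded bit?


Ones: 3 out of 5
Threshold: 3

1 (3/5 voted 1)


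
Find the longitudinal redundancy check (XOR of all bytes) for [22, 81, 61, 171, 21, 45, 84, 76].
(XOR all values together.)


XOR chain: 22 ^ 81 ^ 61 ^ 171 ^ 21 ^ 45 ^ 84 ^ 76 = 241

241


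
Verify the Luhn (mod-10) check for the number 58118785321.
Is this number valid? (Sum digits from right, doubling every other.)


Luhn sum = 45
45 mod 10 = 5

Invalid (Luhn sum mod 10 = 5)


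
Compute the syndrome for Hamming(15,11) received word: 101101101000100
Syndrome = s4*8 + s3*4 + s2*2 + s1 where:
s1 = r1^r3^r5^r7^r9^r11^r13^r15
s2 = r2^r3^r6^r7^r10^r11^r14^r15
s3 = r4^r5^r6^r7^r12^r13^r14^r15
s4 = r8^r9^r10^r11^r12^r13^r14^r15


s1=1, s2=1, s3=0, s4=0

Syndrome = 3 (error at position 3)


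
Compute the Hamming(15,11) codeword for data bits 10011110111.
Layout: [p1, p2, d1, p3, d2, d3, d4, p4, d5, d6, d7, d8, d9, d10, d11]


Parity bits: p1=0, p2=0, p3=0, p4=0

001000101110111


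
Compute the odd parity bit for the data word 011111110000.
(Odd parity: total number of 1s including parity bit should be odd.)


Number of 1s in data: 7
Parity bit: 0

0


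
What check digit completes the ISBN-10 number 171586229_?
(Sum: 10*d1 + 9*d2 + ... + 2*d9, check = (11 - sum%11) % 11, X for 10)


Weighted sum: 226
226 mod 11 = 6

Check digit: 5


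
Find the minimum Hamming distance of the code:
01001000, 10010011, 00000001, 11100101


Comparing all pairs, minimum distance: 3
Can detect 2 errors, correct 1 errors

3


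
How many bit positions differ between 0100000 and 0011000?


XOR: 0111000
Count of 1s: 3

3


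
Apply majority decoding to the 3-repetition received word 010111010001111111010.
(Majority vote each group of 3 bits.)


Groups: 010, 111, 010, 001, 111, 111, 010
Majority votes: 0100110

0100110


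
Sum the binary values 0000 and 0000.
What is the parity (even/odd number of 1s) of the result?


0000 = 0
0000 = 0
Sum = 0 = 0
1s count = 0

even parity (0 ones in 0)


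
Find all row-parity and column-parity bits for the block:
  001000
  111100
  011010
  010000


Row parities: 1011
Column parities: 111110

Row P: 1011, Col P: 111110, Corner: 1
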